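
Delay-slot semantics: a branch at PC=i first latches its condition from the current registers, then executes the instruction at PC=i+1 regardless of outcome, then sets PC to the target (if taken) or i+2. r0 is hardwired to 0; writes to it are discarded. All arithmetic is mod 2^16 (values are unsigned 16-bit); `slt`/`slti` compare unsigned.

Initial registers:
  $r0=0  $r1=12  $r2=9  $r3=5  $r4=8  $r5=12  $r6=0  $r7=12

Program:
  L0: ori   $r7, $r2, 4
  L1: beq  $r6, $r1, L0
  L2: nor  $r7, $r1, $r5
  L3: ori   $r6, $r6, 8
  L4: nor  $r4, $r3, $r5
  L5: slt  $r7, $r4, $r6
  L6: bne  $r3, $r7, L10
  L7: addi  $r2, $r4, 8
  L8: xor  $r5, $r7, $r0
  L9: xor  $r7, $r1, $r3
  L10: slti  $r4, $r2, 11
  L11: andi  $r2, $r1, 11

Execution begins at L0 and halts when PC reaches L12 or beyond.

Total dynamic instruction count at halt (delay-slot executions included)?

#0 ori   $r7, $r2, 4 ; 0/12/9/5/8/12/0/13
#1 beq  $r6, $r1, L0 ; 0/12/9/5/8/12/0/13 ; →fallthru
#2 nor  $r7, $r1, $r5 ; 0/12/9/5/8/12/0/65523
#3 ori   $r6, $r6, 8 ; 0/12/9/5/8/12/8/65523
#4 nor  $r4, $r3, $r5 ; 0/12/9/5/65522/12/8/65523
#5 slt  $r7, $r4, $r6 ; 0/12/9/5/65522/12/8/0
#6 bne  $r3, $r7, L10 ; 0/12/9/5/65522/12/8/0 ; →target
#7 addi  $r2, $r4, 8 ; 0/12/65530/5/65522/12/8/0
#10 slti  $r4, $r2, 11 ; 0/12/65530/5/0/12/8/0
#11 andi  $r2, $r1, 11 ; 0/12/8/5/0/12/8/0

10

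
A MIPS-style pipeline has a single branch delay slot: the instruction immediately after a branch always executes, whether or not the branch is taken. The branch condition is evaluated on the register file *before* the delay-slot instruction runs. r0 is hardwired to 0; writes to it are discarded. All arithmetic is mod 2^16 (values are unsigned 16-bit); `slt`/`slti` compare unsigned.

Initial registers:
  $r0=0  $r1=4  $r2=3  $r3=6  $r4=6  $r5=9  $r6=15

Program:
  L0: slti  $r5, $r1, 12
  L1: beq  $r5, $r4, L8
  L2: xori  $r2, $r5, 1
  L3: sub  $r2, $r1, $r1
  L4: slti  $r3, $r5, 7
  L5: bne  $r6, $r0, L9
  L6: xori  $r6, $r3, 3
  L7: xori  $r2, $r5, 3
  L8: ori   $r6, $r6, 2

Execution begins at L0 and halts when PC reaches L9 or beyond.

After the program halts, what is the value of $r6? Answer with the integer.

PC=0  slti  $r5, $r1, 12     | $r0=0 $r1=4 $r2=3 $r3=6 $r4=6 $r5=1 $r6=15
PC=1  beq  $r5, $r4, L8      | $r0=0 $r1=4 $r2=3 $r3=6 $r4=6 $r5=1 $r6=15  [not taken]
PC=2  xori  $r2, $r5, 1      | $r0=0 $r1=4 $r2=0 $r3=6 $r4=6 $r5=1 $r6=15
PC=3  sub  $r2, $r1, $r1     | $r0=0 $r1=4 $r2=0 $r3=6 $r4=6 $r5=1 $r6=15
PC=4  slti  $r3, $r5, 7      | $r0=0 $r1=4 $r2=0 $r3=1 $r4=6 $r5=1 $r6=15
PC=5  bne  $r6, $r0, L9      | $r0=0 $r1=4 $r2=0 $r3=1 $r4=6 $r5=1 $r6=15  [TAKEN]
PC=6  xori  $r6, $r3, 3      | $r0=0 $r1=4 $r2=0 $r3=1 $r4=6 $r5=1 $r6=2

2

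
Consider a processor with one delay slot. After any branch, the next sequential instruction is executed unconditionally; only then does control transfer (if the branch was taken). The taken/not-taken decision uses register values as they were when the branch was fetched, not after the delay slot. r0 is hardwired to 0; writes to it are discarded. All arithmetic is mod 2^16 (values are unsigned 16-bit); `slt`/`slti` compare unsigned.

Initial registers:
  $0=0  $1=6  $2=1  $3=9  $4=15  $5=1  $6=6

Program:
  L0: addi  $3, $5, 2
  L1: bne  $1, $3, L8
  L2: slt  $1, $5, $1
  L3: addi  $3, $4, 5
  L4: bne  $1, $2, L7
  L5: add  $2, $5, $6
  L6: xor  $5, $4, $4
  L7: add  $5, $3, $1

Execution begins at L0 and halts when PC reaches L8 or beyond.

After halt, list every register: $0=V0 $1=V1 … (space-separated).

  step pc=0: addi  $3, $5, 2  regs=(0,6,1,3,15,1,6)
  step pc=1: bne  $1, $3, L8  cond=T  regs=(0,6,1,3,15,1,6)
  step pc=2: slt  $1, $5, $1  regs=(0,1,1,3,15,1,6)

$0=0 $1=1 $2=1 $3=3 $4=15 $5=1 $6=6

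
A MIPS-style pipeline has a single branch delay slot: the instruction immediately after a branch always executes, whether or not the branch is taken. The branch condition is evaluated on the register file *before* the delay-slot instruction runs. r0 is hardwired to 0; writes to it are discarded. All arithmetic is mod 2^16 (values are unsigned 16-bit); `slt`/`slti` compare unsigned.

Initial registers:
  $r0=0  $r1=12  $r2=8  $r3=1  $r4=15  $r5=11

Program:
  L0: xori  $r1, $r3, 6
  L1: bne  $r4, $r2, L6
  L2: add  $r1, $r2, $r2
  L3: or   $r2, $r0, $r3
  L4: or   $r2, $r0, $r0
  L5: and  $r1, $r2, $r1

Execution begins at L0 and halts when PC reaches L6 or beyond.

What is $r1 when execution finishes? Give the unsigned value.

PC=0  xori  $r1, $r3, 6      | $r0=0 $r1=7 $r2=8 $r3=1 $r4=15 $r5=11
PC=1  bne  $r4, $r2, L6      | $r0=0 $r1=7 $r2=8 $r3=1 $r4=15 $r5=11  [TAKEN]
PC=2  add  $r1, $r2, $r2     | $r0=0 $r1=16 $r2=8 $r3=1 $r4=15 $r5=11

16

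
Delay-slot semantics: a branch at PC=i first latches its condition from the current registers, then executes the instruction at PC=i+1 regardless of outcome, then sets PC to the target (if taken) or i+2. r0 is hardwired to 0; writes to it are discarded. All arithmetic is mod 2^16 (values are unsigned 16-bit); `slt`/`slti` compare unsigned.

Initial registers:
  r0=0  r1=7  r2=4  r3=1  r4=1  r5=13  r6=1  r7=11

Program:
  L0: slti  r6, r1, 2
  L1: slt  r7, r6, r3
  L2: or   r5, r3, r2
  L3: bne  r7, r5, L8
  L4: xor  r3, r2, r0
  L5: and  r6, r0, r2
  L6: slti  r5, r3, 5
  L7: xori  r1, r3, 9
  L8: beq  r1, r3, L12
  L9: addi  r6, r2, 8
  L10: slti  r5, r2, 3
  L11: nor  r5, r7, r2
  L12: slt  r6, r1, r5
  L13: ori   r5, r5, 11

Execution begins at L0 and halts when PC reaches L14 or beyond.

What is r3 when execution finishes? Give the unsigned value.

4

#0 slti  r6, r1, 2 ; 0/7/4/1/1/13/0/11
#1 slt  r7, r6, r3 ; 0/7/4/1/1/13/0/1
#2 or   r5, r3, r2 ; 0/7/4/1/1/5/0/1
#3 bne  r7, r5, L8 ; 0/7/4/1/1/5/0/1 ; →target
#4 xor  r3, r2, r0 ; 0/7/4/4/1/5/0/1
#8 beq  r1, r3, L12 ; 0/7/4/4/1/5/0/1 ; →fallthru
#9 addi  r6, r2, 8 ; 0/7/4/4/1/5/12/1
#10 slti  r5, r2, 3 ; 0/7/4/4/1/0/12/1
#11 nor  r5, r7, r2 ; 0/7/4/4/1/65530/12/1
#12 slt  r6, r1, r5 ; 0/7/4/4/1/65530/1/1
#13 ori   r5, r5, 11 ; 0/7/4/4/1/65531/1/1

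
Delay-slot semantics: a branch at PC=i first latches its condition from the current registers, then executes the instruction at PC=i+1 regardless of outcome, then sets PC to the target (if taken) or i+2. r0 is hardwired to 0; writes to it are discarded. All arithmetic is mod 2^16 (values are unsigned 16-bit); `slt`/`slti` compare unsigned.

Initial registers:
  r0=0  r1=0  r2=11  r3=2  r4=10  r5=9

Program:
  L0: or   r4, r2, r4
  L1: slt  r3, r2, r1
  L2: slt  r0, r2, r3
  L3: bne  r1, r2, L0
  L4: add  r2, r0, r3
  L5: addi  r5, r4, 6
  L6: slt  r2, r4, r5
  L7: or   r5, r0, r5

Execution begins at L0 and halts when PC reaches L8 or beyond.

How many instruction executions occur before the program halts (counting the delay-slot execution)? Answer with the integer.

13

  step pc=0: or   r4, r2, r4  regs=(0,0,11,2,11,9)
  step pc=1: slt  r3, r2, r1  regs=(0,0,11,0,11,9)
  step pc=2: slt  r0, r2, r3  regs=(0,0,11,0,11,9)
  step pc=3: bne  r1, r2, L0  cond=T  regs=(0,0,11,0,11,9)
  step pc=4: add  r2, r0, r3  regs=(0,0,0,0,11,9)
  step pc=0: or   r4, r2, r4  regs=(0,0,0,0,11,9)
  step pc=1: slt  r3, r2, r1  regs=(0,0,0,0,11,9)
  step pc=2: slt  r0, r2, r3  regs=(0,0,0,0,11,9)
  step pc=3: bne  r1, r2, L0  cond=F  regs=(0,0,0,0,11,9)
  step pc=4: add  r2, r0, r3  regs=(0,0,0,0,11,9)
  step pc=5: addi  r5, r4, 6  regs=(0,0,0,0,11,17)
  step pc=6: slt  r2, r4, r5  regs=(0,0,1,0,11,17)
  step pc=7: or   r5, r0, r5  regs=(0,0,1,0,11,17)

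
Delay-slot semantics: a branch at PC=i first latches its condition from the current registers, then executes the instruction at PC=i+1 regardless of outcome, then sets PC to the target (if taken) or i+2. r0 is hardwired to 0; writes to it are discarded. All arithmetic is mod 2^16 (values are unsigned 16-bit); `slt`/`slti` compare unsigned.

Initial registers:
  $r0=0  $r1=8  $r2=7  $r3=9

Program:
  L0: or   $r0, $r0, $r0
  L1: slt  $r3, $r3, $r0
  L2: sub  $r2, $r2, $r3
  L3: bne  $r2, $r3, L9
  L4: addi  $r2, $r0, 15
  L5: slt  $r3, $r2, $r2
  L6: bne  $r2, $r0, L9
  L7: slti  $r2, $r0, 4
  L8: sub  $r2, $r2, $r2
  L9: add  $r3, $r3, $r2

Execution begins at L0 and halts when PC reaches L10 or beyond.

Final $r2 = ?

15

  step pc=0: or   $r0, $r0, $r0  regs=(0,8,7,9)
  step pc=1: slt  $r3, $r3, $r0  regs=(0,8,7,0)
  step pc=2: sub  $r2, $r2, $r3  regs=(0,8,7,0)
  step pc=3: bne  $r2, $r3, L9  cond=T  regs=(0,8,7,0)
  step pc=4: addi  $r2, $r0, 15  regs=(0,8,15,0)
  step pc=9: add  $r3, $r3, $r2  regs=(0,8,15,15)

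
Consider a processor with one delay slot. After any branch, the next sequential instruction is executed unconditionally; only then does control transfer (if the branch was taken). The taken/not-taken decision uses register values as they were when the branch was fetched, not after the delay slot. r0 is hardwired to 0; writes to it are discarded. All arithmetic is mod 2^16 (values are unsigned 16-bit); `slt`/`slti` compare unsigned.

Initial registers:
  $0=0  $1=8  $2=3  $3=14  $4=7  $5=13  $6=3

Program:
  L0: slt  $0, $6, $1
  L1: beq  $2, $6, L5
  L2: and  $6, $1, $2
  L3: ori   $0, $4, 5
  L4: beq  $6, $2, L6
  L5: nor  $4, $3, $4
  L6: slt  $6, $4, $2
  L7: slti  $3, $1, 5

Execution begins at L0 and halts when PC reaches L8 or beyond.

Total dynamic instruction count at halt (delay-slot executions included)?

6

PC=0  slt  $0, $6, $1        | $0=0 $1=8 $2=3 $3=14 $4=7 $5=13 $6=3
PC=1  beq  $2, $6, L5        | $0=0 $1=8 $2=3 $3=14 $4=7 $5=13 $6=3  [TAKEN]
PC=2  and  $6, $1, $2        | $0=0 $1=8 $2=3 $3=14 $4=7 $5=13 $6=0
PC=5  nor  $4, $3, $4        | $0=0 $1=8 $2=3 $3=14 $4=65520 $5=13 $6=0
PC=6  slt  $6, $4, $2        | $0=0 $1=8 $2=3 $3=14 $4=65520 $5=13 $6=0
PC=7  slti  $3, $1, 5        | $0=0 $1=8 $2=3 $3=0 $4=65520 $5=13 $6=0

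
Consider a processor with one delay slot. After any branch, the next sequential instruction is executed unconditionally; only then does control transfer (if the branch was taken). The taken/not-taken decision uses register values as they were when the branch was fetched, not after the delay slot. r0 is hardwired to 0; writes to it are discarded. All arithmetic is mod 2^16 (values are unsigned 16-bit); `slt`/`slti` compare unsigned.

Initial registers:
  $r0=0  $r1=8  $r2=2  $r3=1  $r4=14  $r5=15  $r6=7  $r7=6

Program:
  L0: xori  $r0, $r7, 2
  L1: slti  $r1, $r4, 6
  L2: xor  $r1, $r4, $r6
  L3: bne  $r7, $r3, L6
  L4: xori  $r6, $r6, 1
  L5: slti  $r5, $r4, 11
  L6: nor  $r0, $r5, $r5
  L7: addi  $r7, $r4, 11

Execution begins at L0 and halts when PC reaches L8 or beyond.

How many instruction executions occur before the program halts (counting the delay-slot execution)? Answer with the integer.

  step pc=0: xori  $r0, $r7, 2  regs=(0,8,2,1,14,15,7,6)
  step pc=1: slti  $r1, $r4, 6  regs=(0,0,2,1,14,15,7,6)
  step pc=2: xor  $r1, $r4, $r6  regs=(0,9,2,1,14,15,7,6)
  step pc=3: bne  $r7, $r3, L6  cond=T  regs=(0,9,2,1,14,15,7,6)
  step pc=4: xori  $r6, $r6, 1  regs=(0,9,2,1,14,15,6,6)
  step pc=6: nor  $r0, $r5, $r5  regs=(0,9,2,1,14,15,6,6)
  step pc=7: addi  $r7, $r4, 11  regs=(0,9,2,1,14,15,6,25)

7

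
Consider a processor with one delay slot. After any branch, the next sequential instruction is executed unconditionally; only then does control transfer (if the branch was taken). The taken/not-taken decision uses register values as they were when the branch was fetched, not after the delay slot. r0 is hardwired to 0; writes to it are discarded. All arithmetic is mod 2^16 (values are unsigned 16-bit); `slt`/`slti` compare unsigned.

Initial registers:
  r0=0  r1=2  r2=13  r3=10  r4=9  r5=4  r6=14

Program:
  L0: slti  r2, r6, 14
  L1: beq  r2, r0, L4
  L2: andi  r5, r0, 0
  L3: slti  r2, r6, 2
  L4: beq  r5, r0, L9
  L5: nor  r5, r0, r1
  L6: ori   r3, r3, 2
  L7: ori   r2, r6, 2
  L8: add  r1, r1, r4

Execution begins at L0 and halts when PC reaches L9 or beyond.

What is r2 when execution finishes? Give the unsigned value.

PC=0  slti  r2, r6, 14       | r0=0 r1=2 r2=0 r3=10 r4=9 r5=4 r6=14
PC=1  beq  r2, r0, L4        | r0=0 r1=2 r2=0 r3=10 r4=9 r5=4 r6=14  [TAKEN]
PC=2  andi  r5, r0, 0        | r0=0 r1=2 r2=0 r3=10 r4=9 r5=0 r6=14
PC=4  beq  r5, r0, L9        | r0=0 r1=2 r2=0 r3=10 r4=9 r5=0 r6=14  [TAKEN]
PC=5  nor  r5, r0, r1        | r0=0 r1=2 r2=0 r3=10 r4=9 r5=65533 r6=14

0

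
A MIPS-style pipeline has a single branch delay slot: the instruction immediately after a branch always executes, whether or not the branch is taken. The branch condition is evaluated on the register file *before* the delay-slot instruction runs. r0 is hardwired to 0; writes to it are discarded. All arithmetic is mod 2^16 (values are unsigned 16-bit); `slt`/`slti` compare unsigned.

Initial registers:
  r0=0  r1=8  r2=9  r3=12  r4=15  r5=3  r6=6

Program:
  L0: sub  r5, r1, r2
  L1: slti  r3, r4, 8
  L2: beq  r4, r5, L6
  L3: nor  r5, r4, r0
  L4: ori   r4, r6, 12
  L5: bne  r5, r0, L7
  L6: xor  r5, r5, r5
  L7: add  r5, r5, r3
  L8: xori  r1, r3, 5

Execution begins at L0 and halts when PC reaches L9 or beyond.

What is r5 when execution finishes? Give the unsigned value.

0

PC=0  sub  r5, r1, r2        | r0=0 r1=8 r2=9 r3=12 r4=15 r5=65535 r6=6
PC=1  slti  r3, r4, 8        | r0=0 r1=8 r2=9 r3=0 r4=15 r5=65535 r6=6
PC=2  beq  r4, r5, L6        | r0=0 r1=8 r2=9 r3=0 r4=15 r5=65535 r6=6  [not taken]
PC=3  nor  r5, r4, r0        | r0=0 r1=8 r2=9 r3=0 r4=15 r5=65520 r6=6
PC=4  ori   r4, r6, 12       | r0=0 r1=8 r2=9 r3=0 r4=14 r5=65520 r6=6
PC=5  bne  r5, r0, L7        | r0=0 r1=8 r2=9 r3=0 r4=14 r5=65520 r6=6  [TAKEN]
PC=6  xor  r5, r5, r5        | r0=0 r1=8 r2=9 r3=0 r4=14 r5=0 r6=6
PC=7  add  r5, r5, r3        | r0=0 r1=8 r2=9 r3=0 r4=14 r5=0 r6=6
PC=8  xori  r1, r3, 5        | r0=0 r1=5 r2=9 r3=0 r4=14 r5=0 r6=6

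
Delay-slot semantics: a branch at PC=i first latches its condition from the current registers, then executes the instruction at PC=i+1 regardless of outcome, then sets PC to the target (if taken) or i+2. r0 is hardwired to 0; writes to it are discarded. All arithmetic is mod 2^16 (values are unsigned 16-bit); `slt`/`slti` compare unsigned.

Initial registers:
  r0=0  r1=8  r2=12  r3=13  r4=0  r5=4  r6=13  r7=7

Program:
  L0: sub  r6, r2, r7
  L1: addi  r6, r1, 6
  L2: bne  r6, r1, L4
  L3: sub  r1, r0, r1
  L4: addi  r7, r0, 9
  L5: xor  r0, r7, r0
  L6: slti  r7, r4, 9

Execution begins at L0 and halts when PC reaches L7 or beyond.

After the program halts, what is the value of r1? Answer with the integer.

[0] sub  r6, r2, r7  →  {r0:0, r1:8, r2:12, r3:13, r4:0, r5:4, r6:5, r7:7}
[1] addi  r6, r1, 6  →  {r0:0, r1:8, r2:12, r3:13, r4:0, r5:4, r6:14, r7:7}
[2] bne  r6, r1, L4  →  {r0:0, r1:8, r2:12, r3:13, r4:0, r5:4, r6:14, r7:7}  ⟨branch taken⟩
[3] sub  r1, r0, r1  →  {r0:0, r1:65528, r2:12, r3:13, r4:0, r5:4, r6:14, r7:7}
[4] addi  r7, r0, 9  →  {r0:0, r1:65528, r2:12, r3:13, r4:0, r5:4, r6:14, r7:9}
[5] xor  r0, r7, r0  →  {r0:0, r1:65528, r2:12, r3:13, r4:0, r5:4, r6:14, r7:9}
[6] slti  r7, r4, 9  →  {r0:0, r1:65528, r2:12, r3:13, r4:0, r5:4, r6:14, r7:1}

65528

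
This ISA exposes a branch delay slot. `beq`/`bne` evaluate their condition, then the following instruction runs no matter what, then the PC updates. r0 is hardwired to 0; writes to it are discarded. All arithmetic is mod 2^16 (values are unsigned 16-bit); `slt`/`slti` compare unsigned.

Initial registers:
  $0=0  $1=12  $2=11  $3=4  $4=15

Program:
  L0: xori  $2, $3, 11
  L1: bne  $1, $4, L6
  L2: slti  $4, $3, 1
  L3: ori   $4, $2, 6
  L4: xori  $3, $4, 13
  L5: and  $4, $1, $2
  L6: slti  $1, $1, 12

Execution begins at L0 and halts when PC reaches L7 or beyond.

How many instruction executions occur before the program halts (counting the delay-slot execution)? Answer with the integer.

[0] xori  $2, $3, 11  →  {$0:0, $1:12, $2:15, $3:4, $4:15}
[1] bne  $1, $4, L6  →  {$0:0, $1:12, $2:15, $3:4, $4:15}  ⟨branch taken⟩
[2] slti  $4, $3, 1  →  {$0:0, $1:12, $2:15, $3:4, $4:0}
[6] slti  $1, $1, 12  →  {$0:0, $1:0, $2:15, $3:4, $4:0}

4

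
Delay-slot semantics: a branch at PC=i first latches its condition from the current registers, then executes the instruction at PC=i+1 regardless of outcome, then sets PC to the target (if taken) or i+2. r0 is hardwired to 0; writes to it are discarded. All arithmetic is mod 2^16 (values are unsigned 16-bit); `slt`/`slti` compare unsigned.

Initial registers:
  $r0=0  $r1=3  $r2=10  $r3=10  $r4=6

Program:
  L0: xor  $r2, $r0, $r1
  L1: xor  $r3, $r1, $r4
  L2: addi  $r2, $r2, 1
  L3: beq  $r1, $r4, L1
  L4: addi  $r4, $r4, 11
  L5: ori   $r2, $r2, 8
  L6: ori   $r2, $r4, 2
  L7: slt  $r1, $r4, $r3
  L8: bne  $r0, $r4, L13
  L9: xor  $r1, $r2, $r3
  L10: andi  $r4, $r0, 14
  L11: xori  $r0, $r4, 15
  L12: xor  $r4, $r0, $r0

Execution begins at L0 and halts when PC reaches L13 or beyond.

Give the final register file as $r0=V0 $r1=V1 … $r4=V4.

$r0=0 $r1=22 $r2=19 $r3=5 $r4=17

#0 xor  $r2, $r0, $r1 ; 0/3/3/10/6
#1 xor  $r3, $r1, $r4 ; 0/3/3/5/6
#2 addi  $r2, $r2, 1 ; 0/3/4/5/6
#3 beq  $r1, $r4, L1 ; 0/3/4/5/6 ; →fallthru
#4 addi  $r4, $r4, 11 ; 0/3/4/5/17
#5 ori   $r2, $r2, 8 ; 0/3/12/5/17
#6 ori   $r2, $r4, 2 ; 0/3/19/5/17
#7 slt  $r1, $r4, $r3 ; 0/0/19/5/17
#8 bne  $r0, $r4, L13 ; 0/0/19/5/17 ; →target
#9 xor  $r1, $r2, $r3 ; 0/22/19/5/17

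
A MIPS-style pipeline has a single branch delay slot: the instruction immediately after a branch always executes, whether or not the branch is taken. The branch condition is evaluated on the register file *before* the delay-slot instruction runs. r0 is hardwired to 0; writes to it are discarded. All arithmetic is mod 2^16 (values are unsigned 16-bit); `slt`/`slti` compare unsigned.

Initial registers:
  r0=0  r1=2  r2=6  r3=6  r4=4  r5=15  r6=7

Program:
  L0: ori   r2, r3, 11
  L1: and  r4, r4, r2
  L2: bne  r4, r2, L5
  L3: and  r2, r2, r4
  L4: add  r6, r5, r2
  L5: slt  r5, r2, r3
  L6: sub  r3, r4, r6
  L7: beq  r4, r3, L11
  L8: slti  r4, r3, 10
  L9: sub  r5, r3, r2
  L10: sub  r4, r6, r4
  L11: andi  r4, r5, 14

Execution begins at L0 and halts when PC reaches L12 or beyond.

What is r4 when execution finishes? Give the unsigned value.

#0 ori   r2, r3, 11 ; 0/2/15/6/4/15/7
#1 and  r4, r4, r2 ; 0/2/15/6/4/15/7
#2 bne  r4, r2, L5 ; 0/2/15/6/4/15/7 ; →target
#3 and  r2, r2, r4 ; 0/2/4/6/4/15/7
#5 slt  r5, r2, r3 ; 0/2/4/6/4/1/7
#6 sub  r3, r4, r6 ; 0/2/4/65533/4/1/7
#7 beq  r4, r3, L11 ; 0/2/4/65533/4/1/7 ; →fallthru
#8 slti  r4, r3, 10 ; 0/2/4/65533/0/1/7
#9 sub  r5, r3, r2 ; 0/2/4/65533/0/65529/7
#10 sub  r4, r6, r4 ; 0/2/4/65533/7/65529/7
#11 andi  r4, r5, 14 ; 0/2/4/65533/8/65529/7

8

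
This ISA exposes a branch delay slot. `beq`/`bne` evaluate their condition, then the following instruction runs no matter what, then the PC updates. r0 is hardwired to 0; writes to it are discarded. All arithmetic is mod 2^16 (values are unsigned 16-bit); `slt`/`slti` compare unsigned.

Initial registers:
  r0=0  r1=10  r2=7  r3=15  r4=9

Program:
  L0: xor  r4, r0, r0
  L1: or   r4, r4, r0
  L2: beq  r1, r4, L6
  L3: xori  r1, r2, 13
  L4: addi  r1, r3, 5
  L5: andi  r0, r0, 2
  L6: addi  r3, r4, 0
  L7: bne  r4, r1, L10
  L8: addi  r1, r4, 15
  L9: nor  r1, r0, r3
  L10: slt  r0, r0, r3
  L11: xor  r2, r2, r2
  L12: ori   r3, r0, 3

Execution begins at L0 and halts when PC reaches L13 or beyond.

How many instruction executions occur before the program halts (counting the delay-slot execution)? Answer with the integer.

12

[0] xor  r4, r0, r0  →  {r0:0, r1:10, r2:7, r3:15, r4:0}
[1] or   r4, r4, r0  →  {r0:0, r1:10, r2:7, r3:15, r4:0}
[2] beq  r1, r4, L6  →  {r0:0, r1:10, r2:7, r3:15, r4:0}  ⟨branch fallthrough⟩
[3] xori  r1, r2, 13  →  {r0:0, r1:10, r2:7, r3:15, r4:0}
[4] addi  r1, r3, 5  →  {r0:0, r1:20, r2:7, r3:15, r4:0}
[5] andi  r0, r0, 2  →  {r0:0, r1:20, r2:7, r3:15, r4:0}
[6] addi  r3, r4, 0  →  {r0:0, r1:20, r2:7, r3:0, r4:0}
[7] bne  r4, r1, L10  →  {r0:0, r1:20, r2:7, r3:0, r4:0}  ⟨branch taken⟩
[8] addi  r1, r4, 15  →  {r0:0, r1:15, r2:7, r3:0, r4:0}
[10] slt  r0, r0, r3  →  {r0:0, r1:15, r2:7, r3:0, r4:0}
[11] xor  r2, r2, r2  →  {r0:0, r1:15, r2:0, r3:0, r4:0}
[12] ori   r3, r0, 3  →  {r0:0, r1:15, r2:0, r3:3, r4:0}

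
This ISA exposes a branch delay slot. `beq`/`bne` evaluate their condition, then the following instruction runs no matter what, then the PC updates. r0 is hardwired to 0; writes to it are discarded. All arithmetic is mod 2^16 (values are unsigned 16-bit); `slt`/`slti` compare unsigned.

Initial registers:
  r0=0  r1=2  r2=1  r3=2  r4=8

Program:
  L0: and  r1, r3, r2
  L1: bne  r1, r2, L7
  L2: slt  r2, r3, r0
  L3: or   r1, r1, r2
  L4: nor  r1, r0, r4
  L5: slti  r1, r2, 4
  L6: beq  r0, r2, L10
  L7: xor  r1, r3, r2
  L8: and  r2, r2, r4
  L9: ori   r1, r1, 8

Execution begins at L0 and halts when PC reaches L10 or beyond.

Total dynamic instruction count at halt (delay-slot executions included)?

6

PC=0  and  r1, r3, r2        | r0=0 r1=0 r2=1 r3=2 r4=8
PC=1  bne  r1, r2, L7        | r0=0 r1=0 r2=1 r3=2 r4=8  [TAKEN]
PC=2  slt  r2, r3, r0        | r0=0 r1=0 r2=0 r3=2 r4=8
PC=7  xor  r1, r3, r2        | r0=0 r1=2 r2=0 r3=2 r4=8
PC=8  and  r2, r2, r4        | r0=0 r1=2 r2=0 r3=2 r4=8
PC=9  ori   r1, r1, 8        | r0=0 r1=10 r2=0 r3=2 r4=8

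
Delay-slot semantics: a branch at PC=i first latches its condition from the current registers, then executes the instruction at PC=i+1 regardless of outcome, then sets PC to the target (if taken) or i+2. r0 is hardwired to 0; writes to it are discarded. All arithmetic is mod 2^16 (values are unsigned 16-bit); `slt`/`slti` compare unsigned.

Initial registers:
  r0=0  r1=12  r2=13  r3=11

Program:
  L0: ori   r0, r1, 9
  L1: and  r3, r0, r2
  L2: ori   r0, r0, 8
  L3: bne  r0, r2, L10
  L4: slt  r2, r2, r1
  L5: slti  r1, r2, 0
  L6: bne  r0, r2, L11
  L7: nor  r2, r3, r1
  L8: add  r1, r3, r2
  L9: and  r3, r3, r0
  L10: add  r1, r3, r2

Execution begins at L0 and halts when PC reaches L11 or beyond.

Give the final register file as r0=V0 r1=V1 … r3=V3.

r0=0 r1=0 r2=0 r3=0

  step pc=0: ori   r0, r1, 9  regs=(0,12,13,11)
  step pc=1: and  r3, r0, r2  regs=(0,12,13,0)
  step pc=2: ori   r0, r0, 8  regs=(0,12,13,0)
  step pc=3: bne  r0, r2, L10  cond=T  regs=(0,12,13,0)
  step pc=4: slt  r2, r2, r1  regs=(0,12,0,0)
  step pc=10: add  r1, r3, r2  regs=(0,0,0,0)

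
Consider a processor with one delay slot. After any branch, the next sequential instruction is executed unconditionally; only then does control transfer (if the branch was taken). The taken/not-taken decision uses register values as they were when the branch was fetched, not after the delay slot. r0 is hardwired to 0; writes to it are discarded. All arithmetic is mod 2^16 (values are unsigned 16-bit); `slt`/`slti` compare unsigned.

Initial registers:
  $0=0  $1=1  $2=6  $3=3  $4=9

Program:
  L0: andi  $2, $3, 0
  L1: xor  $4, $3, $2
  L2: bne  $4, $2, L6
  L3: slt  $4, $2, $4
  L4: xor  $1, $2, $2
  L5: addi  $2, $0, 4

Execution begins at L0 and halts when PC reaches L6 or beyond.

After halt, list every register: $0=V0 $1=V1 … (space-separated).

#0 andi  $2, $3, 0 ; 0/1/0/3/9
#1 xor  $4, $3, $2 ; 0/1/0/3/3
#2 bne  $4, $2, L6 ; 0/1/0/3/3 ; →target
#3 slt  $4, $2, $4 ; 0/1/0/3/1

$0=0 $1=1 $2=0 $3=3 $4=1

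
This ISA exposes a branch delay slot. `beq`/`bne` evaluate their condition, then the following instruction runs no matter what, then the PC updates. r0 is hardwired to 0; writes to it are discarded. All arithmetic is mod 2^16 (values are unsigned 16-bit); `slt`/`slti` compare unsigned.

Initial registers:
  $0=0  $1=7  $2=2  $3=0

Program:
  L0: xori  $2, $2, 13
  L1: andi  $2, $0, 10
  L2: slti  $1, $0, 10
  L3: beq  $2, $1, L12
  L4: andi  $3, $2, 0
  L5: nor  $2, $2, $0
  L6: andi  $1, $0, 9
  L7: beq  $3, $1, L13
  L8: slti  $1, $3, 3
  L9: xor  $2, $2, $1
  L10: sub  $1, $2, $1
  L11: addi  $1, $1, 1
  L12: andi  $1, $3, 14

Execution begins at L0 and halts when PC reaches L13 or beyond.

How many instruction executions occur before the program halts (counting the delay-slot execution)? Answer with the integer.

9

  step pc=0: xori  $2, $2, 13  regs=(0,7,15,0)
  step pc=1: andi  $2, $0, 10  regs=(0,7,0,0)
  step pc=2: slti  $1, $0, 10  regs=(0,1,0,0)
  step pc=3: beq  $2, $1, L12  cond=F  regs=(0,1,0,0)
  step pc=4: andi  $3, $2, 0  regs=(0,1,0,0)
  step pc=5: nor  $2, $2, $0  regs=(0,1,65535,0)
  step pc=6: andi  $1, $0, 9  regs=(0,0,65535,0)
  step pc=7: beq  $3, $1, L13  cond=T  regs=(0,0,65535,0)
  step pc=8: slti  $1, $3, 3  regs=(0,1,65535,0)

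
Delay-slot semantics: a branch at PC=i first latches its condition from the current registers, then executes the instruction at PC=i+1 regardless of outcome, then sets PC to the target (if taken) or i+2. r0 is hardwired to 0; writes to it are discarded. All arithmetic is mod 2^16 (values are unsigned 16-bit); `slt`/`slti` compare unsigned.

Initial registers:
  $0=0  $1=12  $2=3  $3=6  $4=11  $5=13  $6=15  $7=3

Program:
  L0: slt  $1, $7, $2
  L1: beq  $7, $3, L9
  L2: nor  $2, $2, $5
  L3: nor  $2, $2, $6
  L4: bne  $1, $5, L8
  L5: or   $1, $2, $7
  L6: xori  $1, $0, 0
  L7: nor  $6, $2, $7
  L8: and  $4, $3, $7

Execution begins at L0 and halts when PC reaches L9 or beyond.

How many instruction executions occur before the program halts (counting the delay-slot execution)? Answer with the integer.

#0 slt  $1, $7, $2 ; 0/0/3/6/11/13/15/3
#1 beq  $7, $3, L9 ; 0/0/3/6/11/13/15/3 ; →fallthru
#2 nor  $2, $2, $5 ; 0/0/65520/6/11/13/15/3
#3 nor  $2, $2, $6 ; 0/0/0/6/11/13/15/3
#4 bne  $1, $5, L8 ; 0/0/0/6/11/13/15/3 ; →target
#5 or   $1, $2, $7 ; 0/3/0/6/11/13/15/3
#8 and  $4, $3, $7 ; 0/3/0/6/2/13/15/3

7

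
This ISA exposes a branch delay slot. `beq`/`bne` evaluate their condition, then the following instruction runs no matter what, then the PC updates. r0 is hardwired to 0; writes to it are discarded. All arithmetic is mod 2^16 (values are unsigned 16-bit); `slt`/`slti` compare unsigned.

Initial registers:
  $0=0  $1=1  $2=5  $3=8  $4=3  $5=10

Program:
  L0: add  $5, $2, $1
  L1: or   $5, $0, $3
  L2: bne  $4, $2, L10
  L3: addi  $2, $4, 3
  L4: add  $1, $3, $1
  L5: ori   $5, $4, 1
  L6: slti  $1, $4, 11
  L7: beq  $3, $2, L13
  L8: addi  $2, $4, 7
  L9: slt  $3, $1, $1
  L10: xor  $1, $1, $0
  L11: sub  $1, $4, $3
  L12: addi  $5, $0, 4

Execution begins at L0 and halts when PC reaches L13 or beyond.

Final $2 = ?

6

#0 add  $5, $2, $1 ; 0/1/5/8/3/6
#1 or   $5, $0, $3 ; 0/1/5/8/3/8
#2 bne  $4, $2, L10 ; 0/1/5/8/3/8 ; →target
#3 addi  $2, $4, 3 ; 0/1/6/8/3/8
#10 xor  $1, $1, $0 ; 0/1/6/8/3/8
#11 sub  $1, $4, $3 ; 0/65531/6/8/3/8
#12 addi  $5, $0, 4 ; 0/65531/6/8/3/4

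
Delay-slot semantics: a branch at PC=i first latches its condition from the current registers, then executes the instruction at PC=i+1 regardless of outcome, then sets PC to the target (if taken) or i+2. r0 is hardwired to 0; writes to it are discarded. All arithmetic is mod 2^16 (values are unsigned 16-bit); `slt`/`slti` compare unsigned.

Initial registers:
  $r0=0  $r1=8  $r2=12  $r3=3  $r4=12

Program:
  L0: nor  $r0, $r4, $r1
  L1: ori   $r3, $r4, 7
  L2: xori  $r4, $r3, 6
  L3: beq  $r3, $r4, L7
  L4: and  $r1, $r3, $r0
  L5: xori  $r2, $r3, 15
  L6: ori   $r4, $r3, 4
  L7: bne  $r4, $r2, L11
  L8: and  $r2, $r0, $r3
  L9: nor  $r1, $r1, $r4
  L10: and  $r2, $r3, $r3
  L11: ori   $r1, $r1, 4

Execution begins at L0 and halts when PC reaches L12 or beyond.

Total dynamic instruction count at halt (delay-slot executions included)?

[0] nor  $r0, $r4, $r1  →  {$r0:0, $r1:8, $r2:12, $r3:3, $r4:12}
[1] ori   $r3, $r4, 7  →  {$r0:0, $r1:8, $r2:12, $r3:15, $r4:12}
[2] xori  $r4, $r3, 6  →  {$r0:0, $r1:8, $r2:12, $r3:15, $r4:9}
[3] beq  $r3, $r4, L7  →  {$r0:0, $r1:8, $r2:12, $r3:15, $r4:9}  ⟨branch fallthrough⟩
[4] and  $r1, $r3, $r0  →  {$r0:0, $r1:0, $r2:12, $r3:15, $r4:9}
[5] xori  $r2, $r3, 15  →  {$r0:0, $r1:0, $r2:0, $r3:15, $r4:9}
[6] ori   $r4, $r3, 4  →  {$r0:0, $r1:0, $r2:0, $r3:15, $r4:15}
[7] bne  $r4, $r2, L11  →  {$r0:0, $r1:0, $r2:0, $r3:15, $r4:15}  ⟨branch taken⟩
[8] and  $r2, $r0, $r3  →  {$r0:0, $r1:0, $r2:0, $r3:15, $r4:15}
[11] ori   $r1, $r1, 4  →  {$r0:0, $r1:4, $r2:0, $r3:15, $r4:15}

10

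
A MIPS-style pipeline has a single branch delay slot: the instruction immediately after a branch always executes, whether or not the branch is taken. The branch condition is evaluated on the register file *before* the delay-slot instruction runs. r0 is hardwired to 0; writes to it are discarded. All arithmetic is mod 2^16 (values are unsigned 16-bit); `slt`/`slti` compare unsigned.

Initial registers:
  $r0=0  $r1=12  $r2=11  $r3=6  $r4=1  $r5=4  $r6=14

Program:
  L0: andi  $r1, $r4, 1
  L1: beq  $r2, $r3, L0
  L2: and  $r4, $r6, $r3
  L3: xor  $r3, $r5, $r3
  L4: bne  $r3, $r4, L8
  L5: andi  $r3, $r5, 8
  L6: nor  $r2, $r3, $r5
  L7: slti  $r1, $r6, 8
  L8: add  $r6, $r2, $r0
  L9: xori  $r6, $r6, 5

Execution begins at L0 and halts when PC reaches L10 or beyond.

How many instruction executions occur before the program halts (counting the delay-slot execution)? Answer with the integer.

8

  step pc=0: andi  $r1, $r4, 1  regs=(0,1,11,6,1,4,14)
  step pc=1: beq  $r2, $r3, L0  cond=F  regs=(0,1,11,6,1,4,14)
  step pc=2: and  $r4, $r6, $r3  regs=(0,1,11,6,6,4,14)
  step pc=3: xor  $r3, $r5, $r3  regs=(0,1,11,2,6,4,14)
  step pc=4: bne  $r3, $r4, L8  cond=T  regs=(0,1,11,2,6,4,14)
  step pc=5: andi  $r3, $r5, 8  regs=(0,1,11,0,6,4,14)
  step pc=8: add  $r6, $r2, $r0  regs=(0,1,11,0,6,4,11)
  step pc=9: xori  $r6, $r6, 5  regs=(0,1,11,0,6,4,14)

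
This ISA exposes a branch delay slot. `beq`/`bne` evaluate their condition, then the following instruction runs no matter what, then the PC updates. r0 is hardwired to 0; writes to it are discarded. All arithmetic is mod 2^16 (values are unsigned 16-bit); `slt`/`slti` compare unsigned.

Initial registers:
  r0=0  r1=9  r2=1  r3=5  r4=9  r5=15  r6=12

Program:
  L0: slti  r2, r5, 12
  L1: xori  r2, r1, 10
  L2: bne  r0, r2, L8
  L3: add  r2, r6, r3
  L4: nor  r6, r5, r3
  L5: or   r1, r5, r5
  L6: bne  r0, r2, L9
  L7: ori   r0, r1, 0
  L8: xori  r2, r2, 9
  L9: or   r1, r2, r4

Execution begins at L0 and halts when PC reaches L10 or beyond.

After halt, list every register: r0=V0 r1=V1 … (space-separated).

r0=0 r1=25 r2=24 r3=5 r4=9 r5=15 r6=12

PC=0  slti  r2, r5, 12       | r0=0 r1=9 r2=0 r3=5 r4=9 r5=15 r6=12
PC=1  xori  r2, r1, 10       | r0=0 r1=9 r2=3 r3=5 r4=9 r5=15 r6=12
PC=2  bne  r0, r2, L8        | r0=0 r1=9 r2=3 r3=5 r4=9 r5=15 r6=12  [TAKEN]
PC=3  add  r2, r6, r3        | r0=0 r1=9 r2=17 r3=5 r4=9 r5=15 r6=12
PC=8  xori  r2, r2, 9        | r0=0 r1=9 r2=24 r3=5 r4=9 r5=15 r6=12
PC=9  or   r1, r2, r4        | r0=0 r1=25 r2=24 r3=5 r4=9 r5=15 r6=12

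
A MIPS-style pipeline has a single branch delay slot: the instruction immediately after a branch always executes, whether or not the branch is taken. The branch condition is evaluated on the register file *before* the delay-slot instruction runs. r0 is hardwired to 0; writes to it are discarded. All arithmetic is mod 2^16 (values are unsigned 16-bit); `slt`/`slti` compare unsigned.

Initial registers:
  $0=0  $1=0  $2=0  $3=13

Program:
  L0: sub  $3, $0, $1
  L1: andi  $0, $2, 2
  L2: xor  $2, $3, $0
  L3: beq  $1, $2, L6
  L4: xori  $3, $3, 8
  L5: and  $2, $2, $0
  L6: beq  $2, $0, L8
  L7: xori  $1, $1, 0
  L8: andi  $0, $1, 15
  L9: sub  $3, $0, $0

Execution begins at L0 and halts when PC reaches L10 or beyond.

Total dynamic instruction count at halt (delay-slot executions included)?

9

PC=0  sub  $3, $0, $1        | $0=0 $1=0 $2=0 $3=0
PC=1  andi  $0, $2, 2        | $0=0 $1=0 $2=0 $3=0
PC=2  xor  $2, $3, $0        | $0=0 $1=0 $2=0 $3=0
PC=3  beq  $1, $2, L6        | $0=0 $1=0 $2=0 $3=0  [TAKEN]
PC=4  xori  $3, $3, 8        | $0=0 $1=0 $2=0 $3=8
PC=6  beq  $2, $0, L8        | $0=0 $1=0 $2=0 $3=8  [TAKEN]
PC=7  xori  $1, $1, 0        | $0=0 $1=0 $2=0 $3=8
PC=8  andi  $0, $1, 15       | $0=0 $1=0 $2=0 $3=8
PC=9  sub  $3, $0, $0        | $0=0 $1=0 $2=0 $3=0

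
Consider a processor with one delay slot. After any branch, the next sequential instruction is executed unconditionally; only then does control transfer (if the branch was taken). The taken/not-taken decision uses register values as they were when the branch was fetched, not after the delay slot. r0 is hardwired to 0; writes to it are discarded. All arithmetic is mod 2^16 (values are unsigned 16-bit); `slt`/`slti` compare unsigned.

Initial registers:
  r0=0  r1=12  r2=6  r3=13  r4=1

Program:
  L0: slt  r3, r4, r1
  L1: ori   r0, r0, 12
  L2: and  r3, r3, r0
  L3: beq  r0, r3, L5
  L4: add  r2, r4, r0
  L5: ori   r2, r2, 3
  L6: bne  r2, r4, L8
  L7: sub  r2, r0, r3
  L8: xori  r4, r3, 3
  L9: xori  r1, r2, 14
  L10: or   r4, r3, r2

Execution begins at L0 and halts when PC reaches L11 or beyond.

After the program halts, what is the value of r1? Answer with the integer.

PC=0  slt  r3, r4, r1        | r0=0 r1=12 r2=6 r3=1 r4=1
PC=1  ori   r0, r0, 12       | r0=0 r1=12 r2=6 r3=1 r4=1
PC=2  and  r3, r3, r0        | r0=0 r1=12 r2=6 r3=0 r4=1
PC=3  beq  r0, r3, L5        | r0=0 r1=12 r2=6 r3=0 r4=1  [TAKEN]
PC=4  add  r2, r4, r0        | r0=0 r1=12 r2=1 r3=0 r4=1
PC=5  ori   r2, r2, 3        | r0=0 r1=12 r2=3 r3=0 r4=1
PC=6  bne  r2, r4, L8        | r0=0 r1=12 r2=3 r3=0 r4=1  [TAKEN]
PC=7  sub  r2, r0, r3        | r0=0 r1=12 r2=0 r3=0 r4=1
PC=8  xori  r4, r3, 3        | r0=0 r1=12 r2=0 r3=0 r4=3
PC=9  xori  r1, r2, 14       | r0=0 r1=14 r2=0 r3=0 r4=3
PC=10 or   r4, r3, r2        | r0=0 r1=14 r2=0 r3=0 r4=0

14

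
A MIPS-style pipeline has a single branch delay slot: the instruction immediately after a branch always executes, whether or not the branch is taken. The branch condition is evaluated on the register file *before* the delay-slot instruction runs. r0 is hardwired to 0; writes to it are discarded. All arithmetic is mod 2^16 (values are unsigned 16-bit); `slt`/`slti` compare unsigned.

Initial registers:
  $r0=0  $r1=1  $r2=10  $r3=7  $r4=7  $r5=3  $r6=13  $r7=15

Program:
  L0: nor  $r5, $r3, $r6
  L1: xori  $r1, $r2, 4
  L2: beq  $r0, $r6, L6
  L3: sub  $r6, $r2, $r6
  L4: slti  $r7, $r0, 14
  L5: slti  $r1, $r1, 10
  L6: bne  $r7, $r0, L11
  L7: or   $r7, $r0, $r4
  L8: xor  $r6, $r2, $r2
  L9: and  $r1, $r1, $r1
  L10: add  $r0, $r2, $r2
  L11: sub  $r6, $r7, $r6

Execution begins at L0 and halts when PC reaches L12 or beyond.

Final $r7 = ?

7

  step pc=0: nor  $r5, $r3, $r6  regs=(0,1,10,7,7,65520,13,15)
  step pc=1: xori  $r1, $r2, 4  regs=(0,14,10,7,7,65520,13,15)
  step pc=2: beq  $r0, $r6, L6  cond=F  regs=(0,14,10,7,7,65520,13,15)
  step pc=3: sub  $r6, $r2, $r6  regs=(0,14,10,7,7,65520,65533,15)
  step pc=4: slti  $r7, $r0, 14  regs=(0,14,10,7,7,65520,65533,1)
  step pc=5: slti  $r1, $r1, 10  regs=(0,0,10,7,7,65520,65533,1)
  step pc=6: bne  $r7, $r0, L11  cond=T  regs=(0,0,10,7,7,65520,65533,1)
  step pc=7: or   $r7, $r0, $r4  regs=(0,0,10,7,7,65520,65533,7)
  step pc=11: sub  $r6, $r7, $r6  regs=(0,0,10,7,7,65520,10,7)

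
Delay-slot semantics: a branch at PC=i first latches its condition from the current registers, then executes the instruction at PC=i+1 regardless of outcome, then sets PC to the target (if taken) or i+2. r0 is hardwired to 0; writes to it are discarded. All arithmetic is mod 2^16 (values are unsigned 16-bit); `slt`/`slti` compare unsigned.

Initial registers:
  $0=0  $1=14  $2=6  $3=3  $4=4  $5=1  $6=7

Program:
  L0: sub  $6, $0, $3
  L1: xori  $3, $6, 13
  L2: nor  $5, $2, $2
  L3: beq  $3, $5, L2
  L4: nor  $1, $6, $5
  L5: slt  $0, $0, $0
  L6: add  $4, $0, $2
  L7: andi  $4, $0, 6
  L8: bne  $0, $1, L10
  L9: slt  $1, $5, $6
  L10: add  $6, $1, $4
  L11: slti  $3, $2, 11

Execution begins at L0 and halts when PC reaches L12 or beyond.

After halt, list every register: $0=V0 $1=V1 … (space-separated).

$0=0 $1=1 $2=6 $3=1 $4=0 $5=65529 $6=1

  step pc=0: sub  $6, $0, $3  regs=(0,14,6,3,4,1,65533)
  step pc=1: xori  $3, $6, 13  regs=(0,14,6,65520,4,1,65533)
  step pc=2: nor  $5, $2, $2  regs=(0,14,6,65520,4,65529,65533)
  step pc=3: beq  $3, $5, L2  cond=F  regs=(0,14,6,65520,4,65529,65533)
  step pc=4: nor  $1, $6, $5  regs=(0,2,6,65520,4,65529,65533)
  step pc=5: slt  $0, $0, $0  regs=(0,2,6,65520,4,65529,65533)
  step pc=6: add  $4, $0, $2  regs=(0,2,6,65520,6,65529,65533)
  step pc=7: andi  $4, $0, 6  regs=(0,2,6,65520,0,65529,65533)
  step pc=8: bne  $0, $1, L10  cond=T  regs=(0,2,6,65520,0,65529,65533)
  step pc=9: slt  $1, $5, $6  regs=(0,1,6,65520,0,65529,65533)
  step pc=10: add  $6, $1, $4  regs=(0,1,6,65520,0,65529,1)
  step pc=11: slti  $3, $2, 11  regs=(0,1,6,1,0,65529,1)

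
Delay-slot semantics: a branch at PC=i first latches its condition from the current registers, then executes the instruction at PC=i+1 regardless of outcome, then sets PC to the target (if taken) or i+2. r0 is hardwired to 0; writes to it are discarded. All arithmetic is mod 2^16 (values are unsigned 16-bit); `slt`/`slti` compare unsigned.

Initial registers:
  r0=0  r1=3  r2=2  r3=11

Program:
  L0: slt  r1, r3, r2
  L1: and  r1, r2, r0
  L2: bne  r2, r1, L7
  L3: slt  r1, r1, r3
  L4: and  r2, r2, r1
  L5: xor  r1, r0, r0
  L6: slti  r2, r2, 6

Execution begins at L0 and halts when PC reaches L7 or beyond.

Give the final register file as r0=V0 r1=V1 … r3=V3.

r0=0 r1=1 r2=2 r3=11

PC=0  slt  r1, r3, r2        | r0=0 r1=0 r2=2 r3=11
PC=1  and  r1, r2, r0        | r0=0 r1=0 r2=2 r3=11
PC=2  bne  r2, r1, L7        | r0=0 r1=0 r2=2 r3=11  [TAKEN]
PC=3  slt  r1, r1, r3        | r0=0 r1=1 r2=2 r3=11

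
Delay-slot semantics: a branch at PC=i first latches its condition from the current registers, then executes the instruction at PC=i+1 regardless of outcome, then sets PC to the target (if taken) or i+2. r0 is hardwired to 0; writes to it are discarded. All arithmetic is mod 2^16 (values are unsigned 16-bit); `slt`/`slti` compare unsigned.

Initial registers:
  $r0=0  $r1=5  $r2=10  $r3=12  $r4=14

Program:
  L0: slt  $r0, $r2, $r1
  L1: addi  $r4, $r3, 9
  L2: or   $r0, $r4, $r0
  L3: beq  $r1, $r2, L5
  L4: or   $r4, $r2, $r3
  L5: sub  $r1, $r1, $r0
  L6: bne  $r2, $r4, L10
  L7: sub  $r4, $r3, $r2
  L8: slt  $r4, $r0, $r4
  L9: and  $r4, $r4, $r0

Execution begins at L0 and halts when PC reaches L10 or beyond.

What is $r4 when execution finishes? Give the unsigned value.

  step pc=0: slt  $r0, $r2, $r1  regs=(0,5,10,12,14)
  step pc=1: addi  $r4, $r3, 9  regs=(0,5,10,12,21)
  step pc=2: or   $r0, $r4, $r0  regs=(0,5,10,12,21)
  step pc=3: beq  $r1, $r2, L5  cond=F  regs=(0,5,10,12,21)
  step pc=4: or   $r4, $r2, $r3  regs=(0,5,10,12,14)
  step pc=5: sub  $r1, $r1, $r0  regs=(0,5,10,12,14)
  step pc=6: bne  $r2, $r4, L10  cond=T  regs=(0,5,10,12,14)
  step pc=7: sub  $r4, $r3, $r2  regs=(0,5,10,12,2)

2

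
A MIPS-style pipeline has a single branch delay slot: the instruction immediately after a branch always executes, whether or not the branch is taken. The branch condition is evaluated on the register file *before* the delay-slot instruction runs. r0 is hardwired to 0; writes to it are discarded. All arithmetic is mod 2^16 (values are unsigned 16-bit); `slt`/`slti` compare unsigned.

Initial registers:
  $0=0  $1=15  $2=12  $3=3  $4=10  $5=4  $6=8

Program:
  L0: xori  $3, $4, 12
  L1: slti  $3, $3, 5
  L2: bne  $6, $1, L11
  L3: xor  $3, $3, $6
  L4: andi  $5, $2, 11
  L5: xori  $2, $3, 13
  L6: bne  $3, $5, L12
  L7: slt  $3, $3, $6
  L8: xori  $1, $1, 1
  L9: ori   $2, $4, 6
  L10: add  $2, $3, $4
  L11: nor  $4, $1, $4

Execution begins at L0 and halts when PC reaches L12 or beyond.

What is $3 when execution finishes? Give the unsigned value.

8

PC=0  xori  $3, $4, 12       | $0=0 $1=15 $2=12 $3=6 $4=10 $5=4 $6=8
PC=1  slti  $3, $3, 5        | $0=0 $1=15 $2=12 $3=0 $4=10 $5=4 $6=8
PC=2  bne  $6, $1, L11       | $0=0 $1=15 $2=12 $3=0 $4=10 $5=4 $6=8  [TAKEN]
PC=3  xor  $3, $3, $6        | $0=0 $1=15 $2=12 $3=8 $4=10 $5=4 $6=8
PC=11 nor  $4, $1, $4        | $0=0 $1=15 $2=12 $3=8 $4=65520 $5=4 $6=8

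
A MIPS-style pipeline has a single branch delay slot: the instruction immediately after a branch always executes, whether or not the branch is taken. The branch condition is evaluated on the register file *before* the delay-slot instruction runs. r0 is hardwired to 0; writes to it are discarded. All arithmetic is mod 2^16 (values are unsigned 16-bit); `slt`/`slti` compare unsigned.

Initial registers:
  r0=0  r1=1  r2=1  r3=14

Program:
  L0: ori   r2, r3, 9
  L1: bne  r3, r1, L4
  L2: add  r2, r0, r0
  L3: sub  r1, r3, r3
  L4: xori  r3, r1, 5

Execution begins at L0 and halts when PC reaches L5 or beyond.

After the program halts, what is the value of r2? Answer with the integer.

PC=0  ori   r2, r3, 9        | r0=0 r1=1 r2=15 r3=14
PC=1  bne  r3, r1, L4        | r0=0 r1=1 r2=15 r3=14  [TAKEN]
PC=2  add  r2, r0, r0        | r0=0 r1=1 r2=0 r3=14
PC=4  xori  r3, r1, 5        | r0=0 r1=1 r2=0 r3=4

0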